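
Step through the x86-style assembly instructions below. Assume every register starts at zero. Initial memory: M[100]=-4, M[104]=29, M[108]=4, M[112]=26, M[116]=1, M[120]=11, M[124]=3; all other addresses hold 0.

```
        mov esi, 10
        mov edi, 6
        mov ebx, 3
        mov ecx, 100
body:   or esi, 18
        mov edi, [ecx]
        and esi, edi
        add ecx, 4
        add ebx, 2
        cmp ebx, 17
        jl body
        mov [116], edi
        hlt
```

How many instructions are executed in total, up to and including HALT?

55

after mov esi, 10: esi=10
after mov edi, 6: edi=6
after mov ebx, 3: ebx=3
after mov ecx, 100: ecx=100
after or esi, 18: esi=10|18=26
after mov edi, [ecx]: edi=M[100]=-4
after and esi, edi: esi=26&(-4)=24
after add ecx, 4: ecx=100+4=104
after add ebx, 2: ebx=3+2=5
cmp ebx, 17  (cmp 5,17)
jl body: taken
after or esi, 18: esi=24|18=26
after mov edi, [ecx]: edi=M[104]=29
after and esi, edi: esi=26&29=24
after add ecx, 4: ecx=104+4=108
after add ebx, 2: ebx=5+2=7
cmp ebx, 17  (cmp 7,17)
jl body: taken
after or esi, 18: esi=24|18=26
after mov edi, [ecx]: edi=M[108]=4
after and esi, edi: esi=26&4=0
after add ecx, 4: ecx=108+4=112
after add ebx, 2: ebx=7+2=9
cmp ebx, 17  (cmp 9,17)
jl body: taken
after or esi, 18: esi=0|18=18
after mov edi, [ecx]: edi=M[112]=26
after and esi, edi: esi=18&26=18
after add ecx, 4: ecx=112+4=116
after add ebx, 2: ebx=9+2=11
cmp ebx, 17  (cmp 11,17)
jl body: taken
after or esi, 18: esi=18|18=18
after mov edi, [ecx]: edi=M[116]=1
after and esi, edi: esi=18&1=0
after add ecx, 4: ecx=116+4=120
after add ebx, 2: ebx=11+2=13
cmp ebx, 17  (cmp 13,17)
jl body: taken
after or esi, 18: esi=0|18=18
after mov edi, [ecx]: edi=M[120]=11
after and esi, edi: esi=18&11=2
after add ecx, 4: ecx=120+4=124
after add ebx, 2: ebx=13+2=15
cmp ebx, 17  (cmp 15,17)
jl body: taken
after or esi, 18: esi=2|18=18
after mov edi, [ecx]: edi=M[124]=3
after and esi, edi: esi=18&3=2
after add ecx, 4: ecx=124+4=128
after add ebx, 2: ebx=15+2=17
cmp ebx, 17  (cmp 17,17)
jl body: not taken
mov [116], edi → M[116]=3
halt.
Total executed instructions: 55.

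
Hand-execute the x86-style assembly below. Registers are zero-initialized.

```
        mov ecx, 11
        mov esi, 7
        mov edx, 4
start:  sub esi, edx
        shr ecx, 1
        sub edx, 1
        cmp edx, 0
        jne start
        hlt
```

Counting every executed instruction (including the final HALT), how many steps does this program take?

mov ecx, 11 → ecx=11
mov esi, 7 → esi=7
mov edx, 4 → edx=4
sub esi, edx → esi=7-4=3
shr ecx, 1 → ecx=11>>1=5
sub edx, 1 → edx=4-1=3
cmp edx, 0  (cmp 3,0)
jne start: taken
sub esi, edx → esi=3-3=0
shr ecx, 1 → ecx=5>>1=2
sub edx, 1 → edx=3-1=2
cmp edx, 0  (cmp 2,0)
jne start: taken
sub esi, edx → esi=0-2=-2
shr ecx, 1 → ecx=2>>1=1
sub edx, 1 → edx=2-1=1
cmp edx, 0  (cmp 1,0)
jne start: taken
sub esi, edx → esi=(-2)-1=-3
shr ecx, 1 → ecx=1>>1=0
sub edx, 1 → edx=1-1=0
cmp edx, 0  (cmp 0,0)
jne start: not taken
halt.
Total executed instructions: 24.

24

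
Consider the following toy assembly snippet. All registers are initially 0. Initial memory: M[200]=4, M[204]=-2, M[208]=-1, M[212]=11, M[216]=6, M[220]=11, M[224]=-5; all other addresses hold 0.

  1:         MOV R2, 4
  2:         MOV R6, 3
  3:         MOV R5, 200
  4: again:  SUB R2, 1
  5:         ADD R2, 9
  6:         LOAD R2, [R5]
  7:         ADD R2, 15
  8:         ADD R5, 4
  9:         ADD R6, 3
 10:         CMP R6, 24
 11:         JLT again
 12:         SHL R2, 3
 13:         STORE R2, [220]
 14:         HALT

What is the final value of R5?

MOV R2, 4 → R2=4
MOV R6, 3 → R6=3
MOV R5, 200 → R5=200
SUB R2, 1 → R2=4-1=3
ADD R2, 9 → R2=3+9=12
LOAD R2, [R5] → R2=M[200]=4
ADD R2, 15 → R2=4+15=19
ADD R5, 4 → R5=200+4=204
ADD R6, 3 → R6=3+3=6
CMP R6, 24  (cmp 6,24)
JLT again: taken
SUB R2, 1 → R2=19-1=18
ADD R2, 9 → R2=18+9=27
LOAD R2, [R5] → R2=M[204]=-2
ADD R2, 15 → R2=(-2)+15=13
ADD R5, 4 → R5=204+4=208
ADD R6, 3 → R6=6+3=9
CMP R6, 24  (cmp 9,24)
JLT again: taken
SUB R2, 1 → R2=13-1=12
ADD R2, 9 → R2=12+9=21
LOAD R2, [R5] → R2=M[208]=-1
ADD R2, 15 → R2=(-1)+15=14
ADD R5, 4 → R5=208+4=212
ADD R6, 3 → R6=9+3=12
CMP R6, 24  (cmp 12,24)
JLT again: taken
SUB R2, 1 → R2=14-1=13
ADD R2, 9 → R2=13+9=22
LOAD R2, [R5] → R2=M[212]=11
ADD R2, 15 → R2=11+15=26
ADD R5, 4 → R5=212+4=216
ADD R6, 3 → R6=12+3=15
CMP R6, 24  (cmp 15,24)
JLT again: taken
SUB R2, 1 → R2=26-1=25
ADD R2, 9 → R2=25+9=34
LOAD R2, [R5] → R2=M[216]=6
ADD R2, 15 → R2=6+15=21
ADD R5, 4 → R5=216+4=220
ADD R6, 3 → R6=15+3=18
CMP R6, 24  (cmp 18,24)
JLT again: taken
SUB R2, 1 → R2=21-1=20
ADD R2, 9 → R2=20+9=29
LOAD R2, [R5] → R2=M[220]=11
ADD R2, 15 → R2=11+15=26
ADD R5, 4 → R5=220+4=224
ADD R6, 3 → R6=18+3=21
CMP R6, 24  (cmp 21,24)
JLT again: taken
SUB R2, 1 → R2=26-1=25
ADD R2, 9 → R2=25+9=34
LOAD R2, [R5] → R2=M[224]=-5
ADD R2, 15 → R2=(-5)+15=10
ADD R5, 4 → R5=224+4=228
ADD R6, 3 → R6=21+3=24
CMP R6, 24  (cmp 24,24)
JLT again: not taken
SHL R2, 3 → R2=10<<3=80
STORE R2, [220] → M[220]=80
halt.

228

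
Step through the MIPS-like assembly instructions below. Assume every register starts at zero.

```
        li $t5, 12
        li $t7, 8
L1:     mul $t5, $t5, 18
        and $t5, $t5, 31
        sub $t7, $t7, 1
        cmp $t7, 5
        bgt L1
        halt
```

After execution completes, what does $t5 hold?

li $t5, 12 → $t5=12
li $t7, 8 → $t7=8
mul $t5, $t5, 18 → $t5=12*18=216
and $t5, $t5, 31 → $t5=216&31=24
sub $t7, $t7, 1 → $t7=8-1=7
cmp $t7, 5  (cmp 7,5)
bgt L1: taken
mul $t5, $t5, 18 → $t5=24*18=432
and $t5, $t5, 31 → $t5=432&31=16
sub $t7, $t7, 1 → $t7=7-1=6
cmp $t7, 5  (cmp 6,5)
bgt L1: taken
mul $t5, $t5, 18 → $t5=16*18=288
and $t5, $t5, 31 → $t5=288&31=0
sub $t7, $t7, 1 → $t7=6-1=5
cmp $t7, 5  (cmp 5,5)
bgt L1: not taken
halt.

0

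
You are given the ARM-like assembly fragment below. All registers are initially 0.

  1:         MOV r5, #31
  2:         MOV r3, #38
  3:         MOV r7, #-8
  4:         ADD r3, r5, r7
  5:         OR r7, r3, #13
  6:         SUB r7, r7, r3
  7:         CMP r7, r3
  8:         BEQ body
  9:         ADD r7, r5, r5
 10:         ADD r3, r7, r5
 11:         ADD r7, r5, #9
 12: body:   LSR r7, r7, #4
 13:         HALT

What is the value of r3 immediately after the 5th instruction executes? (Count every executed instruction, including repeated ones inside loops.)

after MOV r5, #31: r5=31
after MOV r3, #38: r3=38
after MOV r7, #-8: r7=-8
after ADD r3, r5, r7: r3=31+(-8)=23
after OR r7, r3, #13: r7=23|13=31
After step 5: r3 = 23.

23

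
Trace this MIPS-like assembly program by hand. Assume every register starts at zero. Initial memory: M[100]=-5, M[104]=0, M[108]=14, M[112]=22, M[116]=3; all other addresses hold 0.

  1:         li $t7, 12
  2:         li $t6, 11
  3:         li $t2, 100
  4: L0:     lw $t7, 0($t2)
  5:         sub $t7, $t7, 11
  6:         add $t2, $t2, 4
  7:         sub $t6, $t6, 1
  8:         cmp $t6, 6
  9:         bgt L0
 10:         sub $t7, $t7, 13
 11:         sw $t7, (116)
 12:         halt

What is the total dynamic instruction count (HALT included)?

36

after li $t7, 12: $t7=12
after li $t6, 11: $t6=11
after li $t2, 100: $t2=100
after lw $t7, 0($t2): $t7=M[100]=-5
after sub $t7, $t7, 11: $t7=(-5)-11=-16
after add $t2, $t2, 4: $t2=100+4=104
after sub $t6, $t6, 1: $t6=11-1=10
cmp $t6, 6  (cmp 10,6)
bgt L0: taken
after lw $t7, 0($t2): $t7=M[104]=0
after sub $t7, $t7, 11: $t7=0-11=-11
after add $t2, $t2, 4: $t2=104+4=108
after sub $t6, $t6, 1: $t6=10-1=9
cmp $t6, 6  (cmp 9,6)
bgt L0: taken
after lw $t7, 0($t2): $t7=M[108]=14
after sub $t7, $t7, 11: $t7=14-11=3
after add $t2, $t2, 4: $t2=108+4=112
after sub $t6, $t6, 1: $t6=9-1=8
cmp $t6, 6  (cmp 8,6)
bgt L0: taken
after lw $t7, 0($t2): $t7=M[112]=22
after sub $t7, $t7, 11: $t7=22-11=11
after add $t2, $t2, 4: $t2=112+4=116
after sub $t6, $t6, 1: $t6=8-1=7
cmp $t6, 6  (cmp 7,6)
bgt L0: taken
after lw $t7, 0($t2): $t7=M[116]=3
after sub $t7, $t7, 11: $t7=3-11=-8
after add $t2, $t2, 4: $t2=116+4=120
after sub $t6, $t6, 1: $t6=7-1=6
cmp $t6, 6  (cmp 6,6)
bgt L0: not taken
after sub $t7, $t7, 13: $t7=(-8)-13=-21
sw $t7, (116) → M[116]=-21
halt.
Total executed instructions: 36.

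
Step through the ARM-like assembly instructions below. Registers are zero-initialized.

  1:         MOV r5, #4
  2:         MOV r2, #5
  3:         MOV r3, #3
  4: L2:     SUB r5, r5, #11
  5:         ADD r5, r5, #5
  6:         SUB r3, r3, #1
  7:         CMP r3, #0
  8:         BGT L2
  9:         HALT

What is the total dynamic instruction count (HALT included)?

19

r5=4
r2=5
r3=3
r5=4-11=-7
r5=(-7)+5=-2
r3=3-1=2
CMP r3, #0  (cmp 2,0)
BGT L2: taken
r5=(-2)-11=-13
r5=(-13)+5=-8
r3=2-1=1
CMP r3, #0  (cmp 1,0)
BGT L2: taken
r5=(-8)-11=-19
r5=(-19)+5=-14
r3=1-1=0
CMP r3, #0  (cmp 0,0)
BGT L2: not taken
halt.
Total executed instructions: 19.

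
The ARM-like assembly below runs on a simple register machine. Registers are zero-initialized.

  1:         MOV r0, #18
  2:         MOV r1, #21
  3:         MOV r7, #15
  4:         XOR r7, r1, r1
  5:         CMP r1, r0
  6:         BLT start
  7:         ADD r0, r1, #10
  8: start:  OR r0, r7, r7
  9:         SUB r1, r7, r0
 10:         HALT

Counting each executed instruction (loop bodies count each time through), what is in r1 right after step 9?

0

MOV r0, #18 → r0=18
MOV r1, #21 → r1=21
MOV r7, #15 → r7=15
XOR r7, r1, r1 → r7=21^21=0
CMP r1, r0  (cmp 21,18)
BLT start: not taken
ADD r0, r1, #10 → r0=21+10=31
OR r0, r7, r7 → r0=0|0=0
SUB r1, r7, r0 → r1=0-0=0
After step 9: r1 = 0.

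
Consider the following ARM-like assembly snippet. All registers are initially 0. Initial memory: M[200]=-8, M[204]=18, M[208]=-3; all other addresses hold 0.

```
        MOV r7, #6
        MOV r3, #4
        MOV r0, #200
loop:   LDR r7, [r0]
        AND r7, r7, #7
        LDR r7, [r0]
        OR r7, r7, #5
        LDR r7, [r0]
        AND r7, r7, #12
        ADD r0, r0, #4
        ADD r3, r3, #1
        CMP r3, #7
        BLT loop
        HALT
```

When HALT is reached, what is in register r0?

212

after MOV r7, #6: r7=6
after MOV r3, #4: r3=4
after MOV r0, #200: r0=200
after LDR r7, [r0]: r7=M[200]=-8
after AND r7, r7, #7: r7=(-8)&7=0
after LDR r7, [r0]: r7=M[200]=-8
after OR r7, r7, #5: r7=(-8)|5=-3
after LDR r7, [r0]: r7=M[200]=-8
after AND r7, r7, #12: r7=(-8)&12=8
after ADD r0, r0, #4: r0=200+4=204
after ADD r3, r3, #1: r3=4+1=5
CMP r3, #7  (cmp 5,7)
BLT loop: taken
after LDR r7, [r0]: r7=M[204]=18
after AND r7, r7, #7: r7=18&7=2
after LDR r7, [r0]: r7=M[204]=18
after OR r7, r7, #5: r7=18|5=23
after LDR r7, [r0]: r7=M[204]=18
after AND r7, r7, #12: r7=18&12=0
after ADD r0, r0, #4: r0=204+4=208
after ADD r3, r3, #1: r3=5+1=6
CMP r3, #7  (cmp 6,7)
BLT loop: taken
after LDR r7, [r0]: r7=M[208]=-3
after AND r7, r7, #7: r7=(-3)&7=5
after LDR r7, [r0]: r7=M[208]=-3
after OR r7, r7, #5: r7=(-3)|5=-3
after LDR r7, [r0]: r7=M[208]=-3
after AND r7, r7, #12: r7=(-3)&12=12
after ADD r0, r0, #4: r0=208+4=212
after ADD r3, r3, #1: r3=6+1=7
CMP r3, #7  (cmp 7,7)
BLT loop: not taken
halt.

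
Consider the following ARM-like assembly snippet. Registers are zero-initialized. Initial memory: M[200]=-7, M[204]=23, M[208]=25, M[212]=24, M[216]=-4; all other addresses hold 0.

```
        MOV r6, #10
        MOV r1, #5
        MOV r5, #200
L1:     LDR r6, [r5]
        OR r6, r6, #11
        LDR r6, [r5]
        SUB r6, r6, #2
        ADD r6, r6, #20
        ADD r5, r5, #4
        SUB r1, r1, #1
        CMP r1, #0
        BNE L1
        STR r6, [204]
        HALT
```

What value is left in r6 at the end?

14

after MOV r6, #10: r6=10
after MOV r1, #5: r1=5
after MOV r5, #200: r5=200
after LDR r6, [r5]: r6=M[200]=-7
after OR r6, r6, #11: r6=(-7)|11=-5
after LDR r6, [r5]: r6=M[200]=-7
after SUB r6, r6, #2: r6=(-7)-2=-9
after ADD r6, r6, #20: r6=(-9)+20=11
after ADD r5, r5, #4: r5=200+4=204
after SUB r1, r1, #1: r1=5-1=4
CMP r1, #0  (cmp 4,0)
BNE L1: taken
after LDR r6, [r5]: r6=M[204]=23
after OR r6, r6, #11: r6=23|11=31
after LDR r6, [r5]: r6=M[204]=23
after SUB r6, r6, #2: r6=23-2=21
after ADD r6, r6, #20: r6=21+20=41
after ADD r5, r5, #4: r5=204+4=208
after SUB r1, r1, #1: r1=4-1=3
CMP r1, #0  (cmp 3,0)
BNE L1: taken
after LDR r6, [r5]: r6=M[208]=25
after OR r6, r6, #11: r6=25|11=27
after LDR r6, [r5]: r6=M[208]=25
after SUB r6, r6, #2: r6=25-2=23
after ADD r6, r6, #20: r6=23+20=43
after ADD r5, r5, #4: r5=208+4=212
after SUB r1, r1, #1: r1=3-1=2
CMP r1, #0  (cmp 2,0)
BNE L1: taken
after LDR r6, [r5]: r6=M[212]=24
after OR r6, r6, #11: r6=24|11=27
after LDR r6, [r5]: r6=M[212]=24
after SUB r6, r6, #2: r6=24-2=22
after ADD r6, r6, #20: r6=22+20=42
after ADD r5, r5, #4: r5=212+4=216
after SUB r1, r1, #1: r1=2-1=1
CMP r1, #0  (cmp 1,0)
BNE L1: taken
after LDR r6, [r5]: r6=M[216]=-4
after OR r6, r6, #11: r6=(-4)|11=-1
after LDR r6, [r5]: r6=M[216]=-4
after SUB r6, r6, #2: r6=(-4)-2=-6
after ADD r6, r6, #20: r6=(-6)+20=14
after ADD r5, r5, #4: r5=216+4=220
after SUB r1, r1, #1: r1=1-1=0
CMP r1, #0  (cmp 0,0)
BNE L1: not taken
STR r6, [204] → M[204]=14
halt.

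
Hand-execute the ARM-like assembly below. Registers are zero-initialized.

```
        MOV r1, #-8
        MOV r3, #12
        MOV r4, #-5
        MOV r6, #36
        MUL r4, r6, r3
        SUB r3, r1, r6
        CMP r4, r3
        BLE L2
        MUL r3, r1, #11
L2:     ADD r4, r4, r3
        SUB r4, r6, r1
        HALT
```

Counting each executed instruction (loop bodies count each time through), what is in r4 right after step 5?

432

MOV r1, #-8 → r1=-8
MOV r3, #12 → r3=12
MOV r4, #-5 → r4=-5
MOV r6, #36 → r6=36
MUL r4, r6, r3 → r4=36*12=432
After step 5: r4 = 432.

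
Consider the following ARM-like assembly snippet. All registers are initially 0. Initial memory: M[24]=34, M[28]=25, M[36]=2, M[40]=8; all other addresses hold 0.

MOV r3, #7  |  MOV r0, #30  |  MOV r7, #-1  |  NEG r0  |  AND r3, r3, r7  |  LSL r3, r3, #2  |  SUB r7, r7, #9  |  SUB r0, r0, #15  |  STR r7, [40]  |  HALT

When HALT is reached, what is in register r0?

-45

MOV r3, #7 → r3=7
MOV r0, #30 → r0=30
MOV r7, #-1 → r7=-1
NEG r0 → r0=-(30)=-30
AND r3, r3, r7 → r3=7&(-1)=7
LSL r3, r3, #2 → r3=7<<2=28
SUB r7, r7, #9 → r7=(-1)-9=-10
SUB r0, r0, #15 → r0=(-30)-15=-45
STR r7, [40] → M[40]=-10
halt.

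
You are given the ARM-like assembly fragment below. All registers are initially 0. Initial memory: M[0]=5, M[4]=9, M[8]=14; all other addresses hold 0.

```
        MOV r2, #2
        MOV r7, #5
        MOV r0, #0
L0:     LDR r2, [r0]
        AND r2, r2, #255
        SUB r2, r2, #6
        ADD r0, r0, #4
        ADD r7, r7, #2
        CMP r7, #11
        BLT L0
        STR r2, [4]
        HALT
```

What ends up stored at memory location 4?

8

MOV r2, #2 → r2=2
MOV r7, #5 → r7=5
MOV r0, #0 → r0=0
LDR r2, [r0] → r2=M[0]=5
AND r2, r2, #255 → r2=5&255=5
SUB r2, r2, #6 → r2=5-6=-1
ADD r0, r0, #4 → r0=0+4=4
ADD r7, r7, #2 → r7=5+2=7
CMP r7, #11  (cmp 7,11)
BLT L0: taken
LDR r2, [r0] → r2=M[4]=9
AND r2, r2, #255 → r2=9&255=9
SUB r2, r2, #6 → r2=9-6=3
ADD r0, r0, #4 → r0=4+4=8
ADD r7, r7, #2 → r7=7+2=9
CMP r7, #11  (cmp 9,11)
BLT L0: taken
LDR r2, [r0] → r2=M[8]=14
AND r2, r2, #255 → r2=14&255=14
SUB r2, r2, #6 → r2=14-6=8
ADD r0, r0, #4 → r0=8+4=12
ADD r7, r7, #2 → r7=9+2=11
CMP r7, #11  (cmp 11,11)
BLT L0: not taken
STR r2, [4] → M[4]=8
halt.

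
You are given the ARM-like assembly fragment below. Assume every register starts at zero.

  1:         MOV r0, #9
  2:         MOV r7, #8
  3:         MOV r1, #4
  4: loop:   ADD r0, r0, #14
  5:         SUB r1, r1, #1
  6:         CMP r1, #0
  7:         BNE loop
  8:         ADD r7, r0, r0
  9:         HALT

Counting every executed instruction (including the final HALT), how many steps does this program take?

21

after MOV r0, #9: r0=9
after MOV r7, #8: r7=8
after MOV r1, #4: r1=4
after ADD r0, r0, #14: r0=9+14=23
after SUB r1, r1, #1: r1=4-1=3
CMP r1, #0  (cmp 3,0)
BNE loop: taken
after ADD r0, r0, #14: r0=23+14=37
after SUB r1, r1, #1: r1=3-1=2
CMP r1, #0  (cmp 2,0)
BNE loop: taken
after ADD r0, r0, #14: r0=37+14=51
after SUB r1, r1, #1: r1=2-1=1
CMP r1, #0  (cmp 1,0)
BNE loop: taken
after ADD r0, r0, #14: r0=51+14=65
after SUB r1, r1, #1: r1=1-1=0
CMP r1, #0  (cmp 0,0)
BNE loop: not taken
after ADD r7, r0, r0: r7=65+65=130
halt.
Total executed instructions: 21.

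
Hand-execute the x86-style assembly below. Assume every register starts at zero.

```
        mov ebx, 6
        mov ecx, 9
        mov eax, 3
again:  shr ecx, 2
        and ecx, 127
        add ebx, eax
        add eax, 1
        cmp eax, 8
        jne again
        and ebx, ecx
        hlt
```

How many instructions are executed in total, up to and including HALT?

after mov ebx, 6: ebx=6
after mov ecx, 9: ecx=9
after mov eax, 3: eax=3
after shr ecx, 2: ecx=9>>2=2
after and ecx, 127: ecx=2&127=2
after add ebx, eax: ebx=6+3=9
after add eax, 1: eax=3+1=4
cmp eax, 8  (cmp 4,8)
jne again: taken
after shr ecx, 2: ecx=2>>2=0
after and ecx, 127: ecx=0&127=0
after add ebx, eax: ebx=9+4=13
after add eax, 1: eax=4+1=5
cmp eax, 8  (cmp 5,8)
jne again: taken
after shr ecx, 2: ecx=0>>2=0
after and ecx, 127: ecx=0&127=0
after add ebx, eax: ebx=13+5=18
after add eax, 1: eax=5+1=6
cmp eax, 8  (cmp 6,8)
jne again: taken
after shr ecx, 2: ecx=0>>2=0
after and ecx, 127: ecx=0&127=0
after add ebx, eax: ebx=18+6=24
after add eax, 1: eax=6+1=7
cmp eax, 8  (cmp 7,8)
jne again: taken
after shr ecx, 2: ecx=0>>2=0
after and ecx, 127: ecx=0&127=0
after add ebx, eax: ebx=24+7=31
after add eax, 1: eax=7+1=8
cmp eax, 8  (cmp 8,8)
jne again: not taken
after and ebx, ecx: ebx=31&0=0
halt.
Total executed instructions: 35.

35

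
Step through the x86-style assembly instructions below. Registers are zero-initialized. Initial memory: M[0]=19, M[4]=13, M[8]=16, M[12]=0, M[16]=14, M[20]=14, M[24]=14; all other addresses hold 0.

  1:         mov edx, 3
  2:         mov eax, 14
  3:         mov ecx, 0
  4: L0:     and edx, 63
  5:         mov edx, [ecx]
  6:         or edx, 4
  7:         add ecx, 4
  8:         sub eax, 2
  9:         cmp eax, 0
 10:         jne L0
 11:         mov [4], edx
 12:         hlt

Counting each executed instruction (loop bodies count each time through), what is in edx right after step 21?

after mov edx, 3: edx=3
after mov eax, 14: eax=14
after mov ecx, 0: ecx=0
after and edx, 63: edx=3&63=3
after mov edx, [ecx]: edx=M[0]=19
after or edx, 4: edx=19|4=23
after add ecx, 4: ecx=0+4=4
after sub eax, 2: eax=14-2=12
cmp eax, 0  (cmp 12,0)
jne L0: taken
after and edx, 63: edx=23&63=23
after mov edx, [ecx]: edx=M[4]=13
after or edx, 4: edx=13|4=13
after add ecx, 4: ecx=4+4=8
after sub eax, 2: eax=12-2=10
cmp eax, 0  (cmp 10,0)
jne L0: taken
after and edx, 63: edx=13&63=13
after mov edx, [ecx]: edx=M[8]=16
after or edx, 4: edx=16|4=20
after add ecx, 4: ecx=8+4=12
After step 21: edx = 20.

20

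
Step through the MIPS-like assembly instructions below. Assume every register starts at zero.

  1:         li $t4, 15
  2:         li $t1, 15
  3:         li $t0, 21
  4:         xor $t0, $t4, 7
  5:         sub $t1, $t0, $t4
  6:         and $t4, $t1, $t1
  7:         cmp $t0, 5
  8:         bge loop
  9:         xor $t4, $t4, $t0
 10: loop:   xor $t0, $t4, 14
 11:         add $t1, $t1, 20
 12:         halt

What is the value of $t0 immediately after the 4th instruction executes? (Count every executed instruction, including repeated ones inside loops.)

$t4=15
$t1=15
$t0=21
$t0=15^7=8
After step 4: $t0 = 8.

8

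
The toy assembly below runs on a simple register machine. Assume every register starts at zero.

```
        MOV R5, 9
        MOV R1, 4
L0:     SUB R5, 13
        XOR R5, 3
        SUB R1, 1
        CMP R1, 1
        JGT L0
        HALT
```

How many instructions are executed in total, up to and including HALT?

after MOV R5, 9: R5=9
after MOV R1, 4: R1=4
after SUB R5, 13: R5=9-13=-4
after XOR R5, 3: R5=(-4)^3=-1
after SUB R1, 1: R1=4-1=3
CMP R1, 1  (cmp 3,1)
JGT L0: taken
after SUB R5, 13: R5=(-1)-13=-14
after XOR R5, 3: R5=(-14)^3=-15
after SUB R1, 1: R1=3-1=2
CMP R1, 1  (cmp 2,1)
JGT L0: taken
after SUB R5, 13: R5=(-15)-13=-28
after XOR R5, 3: R5=(-28)^3=-25
after SUB R1, 1: R1=2-1=1
CMP R1, 1  (cmp 1,1)
JGT L0: not taken
halt.
Total executed instructions: 18.

18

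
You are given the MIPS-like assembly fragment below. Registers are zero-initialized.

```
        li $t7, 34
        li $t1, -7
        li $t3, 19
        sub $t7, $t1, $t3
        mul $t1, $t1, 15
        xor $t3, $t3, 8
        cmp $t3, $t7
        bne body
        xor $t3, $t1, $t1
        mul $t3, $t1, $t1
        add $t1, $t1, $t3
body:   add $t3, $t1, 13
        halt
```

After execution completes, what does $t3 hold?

li $t7, 34 → $t7=34
li $t1, -7 → $t1=-7
li $t3, 19 → $t3=19
sub $t7, $t1, $t3 → $t7=(-7)-19=-26
mul $t1, $t1, 15 → $t1=(-7)*15=-105
xor $t3, $t3, 8 → $t3=19^8=27
cmp $t3, $t7  (cmp 27,-26)
bne body: taken
add $t3, $t1, 13 → $t3=(-105)+13=-92
halt.

-92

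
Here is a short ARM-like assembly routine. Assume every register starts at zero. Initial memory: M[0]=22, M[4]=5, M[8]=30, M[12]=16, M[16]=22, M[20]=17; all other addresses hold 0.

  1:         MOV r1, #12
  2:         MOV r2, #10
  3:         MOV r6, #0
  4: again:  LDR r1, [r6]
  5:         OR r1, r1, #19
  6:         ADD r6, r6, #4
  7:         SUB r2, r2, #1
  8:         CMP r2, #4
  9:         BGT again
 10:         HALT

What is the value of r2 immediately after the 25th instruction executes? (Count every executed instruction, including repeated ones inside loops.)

r1=12
r2=10
r6=0
r1=M[0]=22
r1=22|19=23
r6=0+4=4
r2=10-1=9
CMP r2, #4  (cmp 9,4)
BGT again: taken
r1=M[4]=5
r1=5|19=23
r6=4+4=8
r2=9-1=8
CMP r2, #4  (cmp 8,4)
BGT again: taken
r1=M[8]=30
r1=30|19=31
r6=8+4=12
r2=8-1=7
CMP r2, #4  (cmp 7,4)
BGT again: taken
r1=M[12]=16
r1=16|19=19
r6=12+4=16
r2=7-1=6
After step 25: r2 = 6.

6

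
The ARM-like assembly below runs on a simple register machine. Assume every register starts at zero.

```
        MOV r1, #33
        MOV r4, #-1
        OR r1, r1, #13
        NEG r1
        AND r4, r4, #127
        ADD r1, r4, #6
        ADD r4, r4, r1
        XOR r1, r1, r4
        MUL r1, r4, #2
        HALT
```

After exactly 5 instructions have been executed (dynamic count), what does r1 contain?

-45

after MOV r1, #33: r1=33
after MOV r4, #-1: r4=-1
after OR r1, r1, #13: r1=33|13=45
after NEG r1: r1=-(45)=-45
after AND r4, r4, #127: r4=(-1)&127=127
After step 5: r1 = -45.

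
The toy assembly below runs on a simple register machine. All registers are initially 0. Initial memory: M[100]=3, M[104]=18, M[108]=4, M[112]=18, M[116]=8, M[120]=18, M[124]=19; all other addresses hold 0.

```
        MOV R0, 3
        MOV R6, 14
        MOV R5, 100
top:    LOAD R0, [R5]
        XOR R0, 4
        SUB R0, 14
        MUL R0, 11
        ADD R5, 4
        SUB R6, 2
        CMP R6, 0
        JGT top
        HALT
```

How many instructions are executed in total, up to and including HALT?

R0=3
R6=14
R5=100
R0=M[100]=3
R0=3^4=7
R0=7-14=-7
R0=(-7)*11=-77
R5=100+4=104
R6=14-2=12
CMP R6, 0  (cmp 12,0)
JGT top: taken
R0=M[104]=18
R0=18^4=22
R0=22-14=8
R0=8*11=88
R5=104+4=108
R6=12-2=10
CMP R6, 0  (cmp 10,0)
JGT top: taken
R0=M[108]=4
R0=4^4=0
R0=0-14=-14
R0=(-14)*11=-154
R5=108+4=112
R6=10-2=8
CMP R6, 0  (cmp 8,0)
JGT top: taken
R0=M[112]=18
R0=18^4=22
R0=22-14=8
R0=8*11=88
R5=112+4=116
R6=8-2=6
CMP R6, 0  (cmp 6,0)
JGT top: taken
R0=M[116]=8
R0=8^4=12
R0=12-14=-2
R0=(-2)*11=-22
R5=116+4=120
R6=6-2=4
CMP R6, 0  (cmp 4,0)
JGT top: taken
R0=M[120]=18
R0=18^4=22
R0=22-14=8
R0=8*11=88
R5=120+4=124
R6=4-2=2
CMP R6, 0  (cmp 2,0)
JGT top: taken
R0=M[124]=19
R0=19^4=23
R0=23-14=9
R0=9*11=99
R5=124+4=128
R6=2-2=0
CMP R6, 0  (cmp 0,0)
JGT top: not taken
halt.
Total executed instructions: 60.

60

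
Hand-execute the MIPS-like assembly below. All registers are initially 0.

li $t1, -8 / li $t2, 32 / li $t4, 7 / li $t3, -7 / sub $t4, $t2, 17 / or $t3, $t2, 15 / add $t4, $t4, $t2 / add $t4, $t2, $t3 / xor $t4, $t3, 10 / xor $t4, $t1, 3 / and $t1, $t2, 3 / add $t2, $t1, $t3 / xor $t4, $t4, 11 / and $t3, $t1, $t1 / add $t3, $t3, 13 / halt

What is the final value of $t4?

-16

after li $t1, -8: $t1=-8
after li $t2, 32: $t2=32
after li $t4, 7: $t4=7
after li $t3, -7: $t3=-7
after sub $t4, $t2, 17: $t4=32-17=15
after or $t3, $t2, 15: $t3=32|15=47
after add $t4, $t4, $t2: $t4=15+32=47
after add $t4, $t2, $t3: $t4=32+47=79
after xor $t4, $t3, 10: $t4=47^10=37
after xor $t4, $t1, 3: $t4=(-8)^3=-5
after and $t1, $t2, 3: $t1=32&3=0
after add $t2, $t1, $t3: $t2=0+47=47
after xor $t4, $t4, 11: $t4=(-5)^11=-16
after and $t3, $t1, $t1: $t3=0&0=0
after add $t3, $t3, 13: $t3=0+13=13
halt.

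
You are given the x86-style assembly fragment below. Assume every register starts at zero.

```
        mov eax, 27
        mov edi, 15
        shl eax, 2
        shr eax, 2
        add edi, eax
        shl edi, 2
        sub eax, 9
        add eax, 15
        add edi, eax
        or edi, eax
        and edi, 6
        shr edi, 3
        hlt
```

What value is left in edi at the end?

eax=27
edi=15
eax=27<<2=108
eax=108>>2=27
edi=15+27=42
edi=42<<2=168
eax=27-9=18
eax=18+15=33
edi=168+33=201
edi=201|33=233
edi=233&6=0
edi=0>>3=0
halt.

0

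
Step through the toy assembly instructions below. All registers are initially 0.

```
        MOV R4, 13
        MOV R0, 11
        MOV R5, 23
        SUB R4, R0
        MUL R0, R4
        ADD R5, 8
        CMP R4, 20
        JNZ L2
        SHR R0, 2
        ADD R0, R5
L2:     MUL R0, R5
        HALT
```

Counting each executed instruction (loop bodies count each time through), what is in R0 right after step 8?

MOV R4, 13 → R4=13
MOV R0, 11 → R0=11
MOV R5, 23 → R5=23
SUB R4, R0 → R4=13-11=2
MUL R0, R4 → R0=11*2=22
ADD R5, 8 → R5=23+8=31
CMP R4, 20  (cmp 2,20)
JNZ L2: taken
After step 8: R0 = 22.

22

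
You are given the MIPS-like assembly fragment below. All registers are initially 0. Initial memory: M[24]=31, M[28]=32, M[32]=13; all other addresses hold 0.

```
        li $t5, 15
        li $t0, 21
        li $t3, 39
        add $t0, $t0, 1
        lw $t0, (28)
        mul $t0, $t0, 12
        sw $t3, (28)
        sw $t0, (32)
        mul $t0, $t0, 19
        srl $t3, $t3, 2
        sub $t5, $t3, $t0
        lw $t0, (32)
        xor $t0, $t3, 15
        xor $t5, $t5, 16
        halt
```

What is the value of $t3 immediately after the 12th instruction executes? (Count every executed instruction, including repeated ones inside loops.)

9

after li $t5, 15: $t5=15
after li $t0, 21: $t0=21
after li $t3, 39: $t3=39
after add $t0, $t0, 1: $t0=21+1=22
after lw $t0, (28): $t0=M[28]=32
after mul $t0, $t0, 12: $t0=32*12=384
sw $t3, (28) → M[28]=39
sw $t0, (32) → M[32]=384
after mul $t0, $t0, 19: $t0=384*19=7296
after srl $t3, $t3, 2: $t3=39>>2=9
after sub $t5, $t3, $t0: $t5=9-7296=-7287
after lw $t0, (32): $t0=M[32]=384
After step 12: $t3 = 9.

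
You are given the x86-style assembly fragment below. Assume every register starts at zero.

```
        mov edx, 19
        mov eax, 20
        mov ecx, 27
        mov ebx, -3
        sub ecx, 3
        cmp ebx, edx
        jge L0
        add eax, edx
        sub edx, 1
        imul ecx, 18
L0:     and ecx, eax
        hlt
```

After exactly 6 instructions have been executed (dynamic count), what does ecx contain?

24

edx=19
eax=20
ecx=27
ebx=-3
ecx=27-3=24
cmp ebx, edx  (cmp -3,19)
After step 6: ecx = 24.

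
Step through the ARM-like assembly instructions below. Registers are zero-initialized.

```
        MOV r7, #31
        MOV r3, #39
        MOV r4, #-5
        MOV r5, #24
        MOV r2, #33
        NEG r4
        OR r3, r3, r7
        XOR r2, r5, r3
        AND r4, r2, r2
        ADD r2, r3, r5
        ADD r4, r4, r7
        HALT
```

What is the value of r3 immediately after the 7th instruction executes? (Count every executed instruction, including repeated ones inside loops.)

r7=31
r3=39
r4=-5
r5=24
r2=33
r4=-(-5)=5
r3=39|31=63
After step 7: r3 = 63.

63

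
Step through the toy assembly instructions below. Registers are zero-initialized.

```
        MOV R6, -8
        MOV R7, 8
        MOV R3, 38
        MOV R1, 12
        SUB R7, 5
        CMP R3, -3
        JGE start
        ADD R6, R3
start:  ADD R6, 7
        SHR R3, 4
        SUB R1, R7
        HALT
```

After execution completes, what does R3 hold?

2

after MOV R6, -8: R6=-8
after MOV R7, 8: R7=8
after MOV R3, 38: R3=38
after MOV R1, 12: R1=12
after SUB R7, 5: R7=8-5=3
CMP R3, -3  (cmp 38,-3)
JGE start: taken
after ADD R6, 7: R6=(-8)+7=-1
after SHR R3, 4: R3=38>>4=2
after SUB R1, R7: R1=12-3=9
halt.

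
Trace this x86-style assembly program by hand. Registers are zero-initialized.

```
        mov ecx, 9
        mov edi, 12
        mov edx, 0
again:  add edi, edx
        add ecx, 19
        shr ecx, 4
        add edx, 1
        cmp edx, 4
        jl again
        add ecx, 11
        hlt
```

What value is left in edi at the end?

ecx=9
edi=12
edx=0
edi=12+0=12
ecx=9+19=28
ecx=28>>4=1
edx=0+1=1
cmp edx, 4  (cmp 1,4)
jl again: taken
edi=12+1=13
ecx=1+19=20
ecx=20>>4=1
edx=1+1=2
cmp edx, 4  (cmp 2,4)
jl again: taken
edi=13+2=15
ecx=1+19=20
ecx=20>>4=1
edx=2+1=3
cmp edx, 4  (cmp 3,4)
jl again: taken
edi=15+3=18
ecx=1+19=20
ecx=20>>4=1
edx=3+1=4
cmp edx, 4  (cmp 4,4)
jl again: not taken
ecx=1+11=12
halt.

18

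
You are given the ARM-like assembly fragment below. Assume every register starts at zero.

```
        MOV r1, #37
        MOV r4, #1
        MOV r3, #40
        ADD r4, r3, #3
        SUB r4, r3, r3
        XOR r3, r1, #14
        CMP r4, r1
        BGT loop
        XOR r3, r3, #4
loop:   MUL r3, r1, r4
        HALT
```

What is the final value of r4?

after MOV r1, #37: r1=37
after MOV r4, #1: r4=1
after MOV r3, #40: r3=40
after ADD r4, r3, #3: r4=40+3=43
after SUB r4, r3, r3: r4=40-40=0
after XOR r3, r1, #14: r3=37^14=43
CMP r4, r1  (cmp 0,37)
BGT loop: not taken
after XOR r3, r3, #4: r3=43^4=47
after MUL r3, r1, r4: r3=37*0=0
halt.

0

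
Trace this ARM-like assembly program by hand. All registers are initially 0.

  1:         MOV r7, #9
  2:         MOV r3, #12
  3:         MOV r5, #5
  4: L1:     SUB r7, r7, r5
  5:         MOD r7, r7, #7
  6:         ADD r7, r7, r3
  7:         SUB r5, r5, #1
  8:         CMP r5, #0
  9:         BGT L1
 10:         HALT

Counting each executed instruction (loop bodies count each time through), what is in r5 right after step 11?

after MOV r7, #9: r7=9
after MOV r3, #12: r3=12
after MOV r5, #5: r5=5
after SUB r7, r7, r5: r7=9-5=4
after MOD r7, r7, #7: r7=4%7=4
after ADD r7, r7, r3: r7=4+12=16
after SUB r5, r5, #1: r5=5-1=4
CMP r5, #0  (cmp 4,0)
BGT L1: taken
after SUB r7, r7, r5: r7=16-4=12
after MOD r7, r7, #7: r7=12%7=5
After step 11: r5 = 4.

4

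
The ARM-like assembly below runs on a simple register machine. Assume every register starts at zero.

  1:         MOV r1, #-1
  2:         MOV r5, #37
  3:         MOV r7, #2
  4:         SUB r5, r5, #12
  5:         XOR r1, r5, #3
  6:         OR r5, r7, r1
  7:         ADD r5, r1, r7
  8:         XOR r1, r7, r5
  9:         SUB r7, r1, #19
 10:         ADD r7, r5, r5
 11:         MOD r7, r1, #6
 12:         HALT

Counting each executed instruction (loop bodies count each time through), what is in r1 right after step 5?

26

r1=-1
r5=37
r7=2
r5=37-12=25
r1=25^3=26
After step 5: r1 = 26.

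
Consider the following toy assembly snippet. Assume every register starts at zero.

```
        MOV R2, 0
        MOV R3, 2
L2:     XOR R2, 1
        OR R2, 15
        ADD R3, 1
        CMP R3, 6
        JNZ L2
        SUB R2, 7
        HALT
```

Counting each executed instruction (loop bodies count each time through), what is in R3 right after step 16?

after MOV R2, 0: R2=0
after MOV R3, 2: R3=2
after XOR R2, 1: R2=0^1=1
after OR R2, 15: R2=1|15=15
after ADD R3, 1: R3=2+1=3
CMP R3, 6  (cmp 3,6)
JNZ L2: taken
after XOR R2, 1: R2=15^1=14
after OR R2, 15: R2=14|15=15
after ADD R3, 1: R3=3+1=4
CMP R3, 6  (cmp 4,6)
JNZ L2: taken
after XOR R2, 1: R2=15^1=14
after OR R2, 15: R2=14|15=15
after ADD R3, 1: R3=4+1=5
CMP R3, 6  (cmp 5,6)
After step 16: R3 = 5.

5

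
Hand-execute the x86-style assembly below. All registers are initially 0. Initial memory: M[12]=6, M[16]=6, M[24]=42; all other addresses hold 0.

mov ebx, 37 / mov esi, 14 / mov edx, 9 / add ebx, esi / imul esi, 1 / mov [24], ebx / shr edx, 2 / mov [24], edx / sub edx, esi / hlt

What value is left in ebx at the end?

51

after mov ebx, 37: ebx=37
after mov esi, 14: esi=14
after mov edx, 9: edx=9
after add ebx, esi: ebx=37+14=51
after imul esi, 1: esi=14*1=14
mov [24], ebx → M[24]=51
after shr edx, 2: edx=9>>2=2
mov [24], edx → M[24]=2
after sub edx, esi: edx=2-14=-12
halt.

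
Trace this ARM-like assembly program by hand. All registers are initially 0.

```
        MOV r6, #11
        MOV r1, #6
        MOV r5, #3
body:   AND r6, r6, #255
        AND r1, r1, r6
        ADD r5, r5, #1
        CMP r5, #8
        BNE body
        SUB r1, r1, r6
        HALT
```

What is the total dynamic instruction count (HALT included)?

30

MOV r6, #11 → r6=11
MOV r1, #6 → r1=6
MOV r5, #3 → r5=3
AND r6, r6, #255 → r6=11&255=11
AND r1, r1, r6 → r1=6&11=2
ADD r5, r5, #1 → r5=3+1=4
CMP r5, #8  (cmp 4,8)
BNE body: taken
AND r6, r6, #255 → r6=11&255=11
AND r1, r1, r6 → r1=2&11=2
ADD r5, r5, #1 → r5=4+1=5
CMP r5, #8  (cmp 5,8)
BNE body: taken
AND r6, r6, #255 → r6=11&255=11
AND r1, r1, r6 → r1=2&11=2
ADD r5, r5, #1 → r5=5+1=6
CMP r5, #8  (cmp 6,8)
BNE body: taken
AND r6, r6, #255 → r6=11&255=11
AND r1, r1, r6 → r1=2&11=2
ADD r5, r5, #1 → r5=6+1=7
CMP r5, #8  (cmp 7,8)
BNE body: taken
AND r6, r6, #255 → r6=11&255=11
AND r1, r1, r6 → r1=2&11=2
ADD r5, r5, #1 → r5=7+1=8
CMP r5, #8  (cmp 8,8)
BNE body: not taken
SUB r1, r1, r6 → r1=2-11=-9
halt.
Total executed instructions: 30.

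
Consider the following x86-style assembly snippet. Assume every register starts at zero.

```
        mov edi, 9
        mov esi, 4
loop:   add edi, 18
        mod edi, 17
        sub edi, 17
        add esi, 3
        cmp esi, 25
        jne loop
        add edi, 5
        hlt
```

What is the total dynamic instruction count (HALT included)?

46

mov edi, 9 → edi=9
mov esi, 4 → esi=4
add edi, 18 → edi=9+18=27
mod edi, 17 → edi=27%17=10
sub edi, 17 → edi=10-17=-7
add esi, 3 → esi=4+3=7
cmp esi, 25  (cmp 7,25)
jne loop: taken
add edi, 18 → edi=(-7)+18=11
mod edi, 17 → edi=11%17=11
sub edi, 17 → edi=11-17=-6
add esi, 3 → esi=7+3=10
cmp esi, 25  (cmp 10,25)
jne loop: taken
add edi, 18 → edi=(-6)+18=12
mod edi, 17 → edi=12%17=12
sub edi, 17 → edi=12-17=-5
add esi, 3 → esi=10+3=13
cmp esi, 25  (cmp 13,25)
jne loop: taken
add edi, 18 → edi=(-5)+18=13
mod edi, 17 → edi=13%17=13
sub edi, 17 → edi=13-17=-4
add esi, 3 → esi=13+3=16
cmp esi, 25  (cmp 16,25)
jne loop: taken
add edi, 18 → edi=(-4)+18=14
mod edi, 17 → edi=14%17=14
sub edi, 17 → edi=14-17=-3
add esi, 3 → esi=16+3=19
cmp esi, 25  (cmp 19,25)
jne loop: taken
add edi, 18 → edi=(-3)+18=15
mod edi, 17 → edi=15%17=15
sub edi, 17 → edi=15-17=-2
add esi, 3 → esi=19+3=22
cmp esi, 25  (cmp 22,25)
jne loop: taken
add edi, 18 → edi=(-2)+18=16
mod edi, 17 → edi=16%17=16
sub edi, 17 → edi=16-17=-1
add esi, 3 → esi=22+3=25
cmp esi, 25  (cmp 25,25)
jne loop: not taken
add edi, 5 → edi=(-1)+5=4
halt.
Total executed instructions: 46.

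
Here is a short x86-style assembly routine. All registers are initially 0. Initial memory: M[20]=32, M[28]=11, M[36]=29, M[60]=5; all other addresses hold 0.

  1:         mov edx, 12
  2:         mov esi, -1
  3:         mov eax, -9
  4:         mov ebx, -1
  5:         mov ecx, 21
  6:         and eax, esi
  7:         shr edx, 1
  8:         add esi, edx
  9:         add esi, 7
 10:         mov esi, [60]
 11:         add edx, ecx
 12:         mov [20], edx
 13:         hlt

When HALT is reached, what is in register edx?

mov edx, 12 → edx=12
mov esi, -1 → esi=-1
mov eax, -9 → eax=-9
mov ebx, -1 → ebx=-1
mov ecx, 21 → ecx=21
and eax, esi → eax=(-9)&(-1)=-9
shr edx, 1 → edx=12>>1=6
add esi, edx → esi=(-1)+6=5
add esi, 7 → esi=5+7=12
mov esi, [60] → esi=M[60]=5
add edx, ecx → edx=6+21=27
mov [20], edx → M[20]=27
halt.

27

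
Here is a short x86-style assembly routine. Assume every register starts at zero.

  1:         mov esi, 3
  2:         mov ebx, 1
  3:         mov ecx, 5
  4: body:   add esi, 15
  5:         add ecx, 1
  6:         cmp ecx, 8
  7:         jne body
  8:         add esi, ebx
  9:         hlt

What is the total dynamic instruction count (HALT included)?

17

mov esi, 3 → esi=3
mov ebx, 1 → ebx=1
mov ecx, 5 → ecx=5
add esi, 15 → esi=3+15=18
add ecx, 1 → ecx=5+1=6
cmp ecx, 8  (cmp 6,8)
jne body: taken
add esi, 15 → esi=18+15=33
add ecx, 1 → ecx=6+1=7
cmp ecx, 8  (cmp 7,8)
jne body: taken
add esi, 15 → esi=33+15=48
add ecx, 1 → ecx=7+1=8
cmp ecx, 8  (cmp 8,8)
jne body: not taken
add esi, ebx → esi=48+1=49
halt.
Total executed instructions: 17.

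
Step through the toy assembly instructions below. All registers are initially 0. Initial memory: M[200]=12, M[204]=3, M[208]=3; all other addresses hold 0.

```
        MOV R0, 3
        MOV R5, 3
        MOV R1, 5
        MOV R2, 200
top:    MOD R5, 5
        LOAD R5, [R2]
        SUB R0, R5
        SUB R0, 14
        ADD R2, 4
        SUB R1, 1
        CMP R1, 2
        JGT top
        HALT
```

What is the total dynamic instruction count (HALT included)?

MOV R0, 3 → R0=3
MOV R5, 3 → R5=3
MOV R1, 5 → R1=5
MOV R2, 200 → R2=200
MOD R5, 5 → R5=3%5=3
LOAD R5, [R2] → R5=M[200]=12
SUB R0, R5 → R0=3-12=-9
SUB R0, 14 → R0=(-9)-14=-23
ADD R2, 4 → R2=200+4=204
SUB R1, 1 → R1=5-1=4
CMP R1, 2  (cmp 4,2)
JGT top: taken
MOD R5, 5 → R5=12%5=2
LOAD R5, [R2] → R5=M[204]=3
SUB R0, R5 → R0=(-23)-3=-26
SUB R0, 14 → R0=(-26)-14=-40
ADD R2, 4 → R2=204+4=208
SUB R1, 1 → R1=4-1=3
CMP R1, 2  (cmp 3,2)
JGT top: taken
MOD R5, 5 → R5=3%5=3
LOAD R5, [R2] → R5=M[208]=3
SUB R0, R5 → R0=(-40)-3=-43
SUB R0, 14 → R0=(-43)-14=-57
ADD R2, 4 → R2=208+4=212
SUB R1, 1 → R1=3-1=2
CMP R1, 2  (cmp 2,2)
JGT top: not taken
halt.
Total executed instructions: 29.

29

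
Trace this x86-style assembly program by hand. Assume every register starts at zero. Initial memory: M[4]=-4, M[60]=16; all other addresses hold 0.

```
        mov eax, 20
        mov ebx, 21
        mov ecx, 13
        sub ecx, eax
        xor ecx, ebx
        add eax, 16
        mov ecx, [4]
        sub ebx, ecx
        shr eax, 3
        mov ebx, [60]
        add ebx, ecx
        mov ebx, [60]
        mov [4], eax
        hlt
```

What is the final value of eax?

mov eax, 20 → eax=20
mov ebx, 21 → ebx=21
mov ecx, 13 → ecx=13
sub ecx, eax → ecx=13-20=-7
xor ecx, ebx → ecx=(-7)^21=-20
add eax, 16 → eax=20+16=36
mov ecx, [4] → ecx=M[4]=-4
sub ebx, ecx → ebx=21-(-4)=25
shr eax, 3 → eax=36>>3=4
mov ebx, [60] → ebx=M[60]=16
add ebx, ecx → ebx=16+(-4)=12
mov ebx, [60] → ebx=M[60]=16
mov [4], eax → M[4]=4
halt.

4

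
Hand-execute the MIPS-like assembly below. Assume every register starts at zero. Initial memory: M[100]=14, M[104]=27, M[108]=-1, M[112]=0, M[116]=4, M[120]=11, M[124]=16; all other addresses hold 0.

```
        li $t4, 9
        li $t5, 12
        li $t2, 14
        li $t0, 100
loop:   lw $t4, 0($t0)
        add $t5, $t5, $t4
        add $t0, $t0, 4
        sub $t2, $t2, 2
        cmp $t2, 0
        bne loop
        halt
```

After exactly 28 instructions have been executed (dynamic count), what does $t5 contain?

after li $t4, 9: $t4=9
after li $t5, 12: $t5=12
after li $t2, 14: $t2=14
after li $t0, 100: $t0=100
after lw $t4, 0($t0): $t4=M[100]=14
after add $t5, $t5, $t4: $t5=12+14=26
after add $t0, $t0, 4: $t0=100+4=104
after sub $t2, $t2, 2: $t2=14-2=12
cmp $t2, 0  (cmp 12,0)
bne loop: taken
after lw $t4, 0($t0): $t4=M[104]=27
after add $t5, $t5, $t4: $t5=26+27=53
after add $t0, $t0, 4: $t0=104+4=108
after sub $t2, $t2, 2: $t2=12-2=10
cmp $t2, 0  (cmp 10,0)
bne loop: taken
after lw $t4, 0($t0): $t4=M[108]=-1
after add $t5, $t5, $t4: $t5=53+(-1)=52
after add $t0, $t0, 4: $t0=108+4=112
after sub $t2, $t2, 2: $t2=10-2=8
cmp $t2, 0  (cmp 8,0)
bne loop: taken
after lw $t4, 0($t0): $t4=M[112]=0
after add $t5, $t5, $t4: $t5=52+0=52
after add $t0, $t0, 4: $t0=112+4=116
after sub $t2, $t2, 2: $t2=8-2=6
cmp $t2, 0  (cmp 6,0)
bne loop: taken
After step 28: $t5 = 52.

52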